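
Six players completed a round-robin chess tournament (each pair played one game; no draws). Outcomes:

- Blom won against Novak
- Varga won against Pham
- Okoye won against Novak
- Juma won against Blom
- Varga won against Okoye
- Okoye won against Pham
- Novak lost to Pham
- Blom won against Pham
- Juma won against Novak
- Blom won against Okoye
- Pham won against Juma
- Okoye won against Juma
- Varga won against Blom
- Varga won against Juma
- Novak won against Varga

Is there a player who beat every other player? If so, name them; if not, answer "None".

None

Highest win total is Varga with 4 (out of 5 possible).
Varga lost to Novak, so no player went undefeated.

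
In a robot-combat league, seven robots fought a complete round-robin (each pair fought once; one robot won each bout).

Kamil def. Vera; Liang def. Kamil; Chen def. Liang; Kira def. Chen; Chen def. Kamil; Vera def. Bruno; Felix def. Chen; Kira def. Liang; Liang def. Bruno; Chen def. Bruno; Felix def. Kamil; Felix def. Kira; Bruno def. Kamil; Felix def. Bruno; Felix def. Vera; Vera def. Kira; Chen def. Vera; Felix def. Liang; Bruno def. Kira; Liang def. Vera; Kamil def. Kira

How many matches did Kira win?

Kira's results: beat Chen, Liang; lost to Kamil, Vera, Bruno, Felix.
That is 2 wins.

2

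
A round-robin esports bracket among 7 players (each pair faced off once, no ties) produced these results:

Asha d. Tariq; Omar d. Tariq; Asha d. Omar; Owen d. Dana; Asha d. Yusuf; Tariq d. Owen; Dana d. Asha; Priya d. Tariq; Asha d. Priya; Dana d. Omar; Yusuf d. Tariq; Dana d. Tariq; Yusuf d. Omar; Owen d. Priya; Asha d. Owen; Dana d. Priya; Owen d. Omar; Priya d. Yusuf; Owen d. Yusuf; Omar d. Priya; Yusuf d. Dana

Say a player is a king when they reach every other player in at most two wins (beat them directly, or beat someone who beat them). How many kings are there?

Owen reaches everyone (king).
Priya cannot reach Asha in two steps.
Yusuf reaches everyone (king).
Omar cannot reach Asha, Dana in two steps.
Asha reaches everyone (king).
Dana reaches everyone (king).
Tariq cannot reach Asha in two steps.
Kings: Owen, Yusuf, Asha, Dana — 4.

4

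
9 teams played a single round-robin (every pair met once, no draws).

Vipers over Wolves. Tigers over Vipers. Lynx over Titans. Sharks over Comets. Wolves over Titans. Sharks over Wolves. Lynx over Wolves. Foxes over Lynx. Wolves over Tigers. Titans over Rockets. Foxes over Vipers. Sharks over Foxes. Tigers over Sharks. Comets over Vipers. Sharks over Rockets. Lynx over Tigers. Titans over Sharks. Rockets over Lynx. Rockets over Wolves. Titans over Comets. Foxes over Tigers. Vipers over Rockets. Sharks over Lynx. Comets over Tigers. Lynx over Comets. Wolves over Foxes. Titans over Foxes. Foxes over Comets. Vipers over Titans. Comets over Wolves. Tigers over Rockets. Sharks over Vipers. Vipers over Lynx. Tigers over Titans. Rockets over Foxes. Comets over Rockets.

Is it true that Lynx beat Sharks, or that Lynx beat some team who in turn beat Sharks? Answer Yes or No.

Yes

Lynx did not beat Sharks directly.
Lynx beat Wolves, Comets, Tigers, Titans. Of those, Tigers beat Sharks.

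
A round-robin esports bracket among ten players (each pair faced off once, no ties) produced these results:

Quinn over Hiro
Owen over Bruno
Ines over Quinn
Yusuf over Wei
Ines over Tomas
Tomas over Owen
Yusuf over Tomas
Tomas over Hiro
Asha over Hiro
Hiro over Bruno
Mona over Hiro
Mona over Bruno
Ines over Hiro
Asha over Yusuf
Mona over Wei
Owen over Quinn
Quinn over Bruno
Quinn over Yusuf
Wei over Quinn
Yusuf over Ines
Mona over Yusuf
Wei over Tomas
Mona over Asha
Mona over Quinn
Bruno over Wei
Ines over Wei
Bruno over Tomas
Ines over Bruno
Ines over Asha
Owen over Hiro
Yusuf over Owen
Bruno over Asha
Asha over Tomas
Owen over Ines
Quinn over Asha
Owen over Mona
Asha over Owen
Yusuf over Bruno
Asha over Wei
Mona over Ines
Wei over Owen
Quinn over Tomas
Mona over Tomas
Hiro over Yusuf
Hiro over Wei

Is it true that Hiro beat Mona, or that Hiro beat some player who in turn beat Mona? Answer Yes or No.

Hiro did not beat Mona directly.
Hiro beat Wei, Yusuf, Bruno, but each of them lost to Mona. No two-step path.

No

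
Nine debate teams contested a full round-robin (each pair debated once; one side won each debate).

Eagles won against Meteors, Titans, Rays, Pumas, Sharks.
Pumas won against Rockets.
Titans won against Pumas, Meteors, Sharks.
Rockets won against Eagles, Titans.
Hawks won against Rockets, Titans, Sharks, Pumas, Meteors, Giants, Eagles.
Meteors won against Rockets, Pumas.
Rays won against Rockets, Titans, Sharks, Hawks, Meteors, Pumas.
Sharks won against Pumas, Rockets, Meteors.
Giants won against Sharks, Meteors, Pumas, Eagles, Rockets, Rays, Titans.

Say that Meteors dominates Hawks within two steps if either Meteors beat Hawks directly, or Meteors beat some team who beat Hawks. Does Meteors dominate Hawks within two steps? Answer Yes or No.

Meteors did not beat Hawks directly.
Meteors beat Rockets, Pumas, but each of them lost to Hawks. No two-step path.

No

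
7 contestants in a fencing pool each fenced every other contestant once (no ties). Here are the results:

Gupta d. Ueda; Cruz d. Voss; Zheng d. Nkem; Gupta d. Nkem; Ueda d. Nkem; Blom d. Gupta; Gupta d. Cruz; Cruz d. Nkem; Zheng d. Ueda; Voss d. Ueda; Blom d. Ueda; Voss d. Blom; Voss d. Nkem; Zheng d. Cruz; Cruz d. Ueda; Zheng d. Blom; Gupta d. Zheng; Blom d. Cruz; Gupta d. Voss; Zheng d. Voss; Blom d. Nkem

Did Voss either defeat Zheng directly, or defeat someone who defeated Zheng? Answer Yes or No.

No

Voss did not beat Zheng directly.
Voss beat Blom, Nkem, Ueda, but each of them lost to Zheng. No two-step path.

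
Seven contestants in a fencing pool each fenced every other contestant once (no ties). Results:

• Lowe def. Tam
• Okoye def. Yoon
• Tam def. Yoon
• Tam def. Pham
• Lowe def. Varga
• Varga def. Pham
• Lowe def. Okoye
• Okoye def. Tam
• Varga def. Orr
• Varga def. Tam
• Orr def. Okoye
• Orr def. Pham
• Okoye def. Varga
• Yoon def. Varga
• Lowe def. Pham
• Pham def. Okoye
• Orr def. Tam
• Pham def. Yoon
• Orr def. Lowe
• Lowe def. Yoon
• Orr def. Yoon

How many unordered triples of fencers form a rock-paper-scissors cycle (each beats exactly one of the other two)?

7

Win totals: Varga 3, Yoon 1, Orr 5, Tam 2, Pham 2, Lowe 5, Okoye 3.
A fencer with w wins dominates both others in C(w,2) triples; summing gives 3 + 0 + 10 + 1 + 1 + 10 + 3 = 28 transitive triples.
Total triples C(7,3) = 35, so cyclic triples = 35 − 28 = 7.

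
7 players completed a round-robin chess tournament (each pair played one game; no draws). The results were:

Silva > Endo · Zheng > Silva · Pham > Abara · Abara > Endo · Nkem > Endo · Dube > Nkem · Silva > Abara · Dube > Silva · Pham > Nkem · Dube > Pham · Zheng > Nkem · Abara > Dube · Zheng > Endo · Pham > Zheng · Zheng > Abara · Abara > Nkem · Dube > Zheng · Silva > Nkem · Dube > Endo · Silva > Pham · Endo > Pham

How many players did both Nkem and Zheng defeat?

1

Nkem beat: Endo.
Zheng beat: Abara, Nkem, Endo, Silva.
Both beat: Endo — 1.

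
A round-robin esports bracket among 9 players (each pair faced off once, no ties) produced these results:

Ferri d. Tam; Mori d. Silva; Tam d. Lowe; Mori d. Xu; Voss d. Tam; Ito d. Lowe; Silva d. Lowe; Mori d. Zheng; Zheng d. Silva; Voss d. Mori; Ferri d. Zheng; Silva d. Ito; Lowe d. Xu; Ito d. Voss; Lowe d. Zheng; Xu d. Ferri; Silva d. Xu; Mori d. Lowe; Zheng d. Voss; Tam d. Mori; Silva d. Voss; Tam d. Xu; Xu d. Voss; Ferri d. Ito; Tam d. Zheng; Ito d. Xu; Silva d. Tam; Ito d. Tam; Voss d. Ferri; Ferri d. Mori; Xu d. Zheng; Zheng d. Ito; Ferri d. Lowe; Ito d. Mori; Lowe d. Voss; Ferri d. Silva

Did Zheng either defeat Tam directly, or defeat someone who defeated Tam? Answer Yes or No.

Yes

Zheng did not beat Tam directly.
Zheng beat Silva, Voss, Ito. Of those, Silva beat Tam.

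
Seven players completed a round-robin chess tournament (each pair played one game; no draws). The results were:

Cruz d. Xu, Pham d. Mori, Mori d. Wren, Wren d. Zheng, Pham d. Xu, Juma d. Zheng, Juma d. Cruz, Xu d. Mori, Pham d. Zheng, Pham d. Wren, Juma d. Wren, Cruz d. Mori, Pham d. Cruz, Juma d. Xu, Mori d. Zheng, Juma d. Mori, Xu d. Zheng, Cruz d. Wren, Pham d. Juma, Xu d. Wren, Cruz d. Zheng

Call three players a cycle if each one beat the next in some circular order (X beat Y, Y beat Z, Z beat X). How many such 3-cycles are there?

0

Win totals: Cruz 4, Pham 6, Wren 1, Zheng 0, Xu 3, Mori 2, Juma 5.
A player with w wins dominates both others in C(w,2) triples; summing gives 6 + 15 + 0 + 0 + 3 + 1 + 10 = 35 transitive triples.
Total triples C(7,3) = 35, so cyclic triples = 35 − 35 = 0.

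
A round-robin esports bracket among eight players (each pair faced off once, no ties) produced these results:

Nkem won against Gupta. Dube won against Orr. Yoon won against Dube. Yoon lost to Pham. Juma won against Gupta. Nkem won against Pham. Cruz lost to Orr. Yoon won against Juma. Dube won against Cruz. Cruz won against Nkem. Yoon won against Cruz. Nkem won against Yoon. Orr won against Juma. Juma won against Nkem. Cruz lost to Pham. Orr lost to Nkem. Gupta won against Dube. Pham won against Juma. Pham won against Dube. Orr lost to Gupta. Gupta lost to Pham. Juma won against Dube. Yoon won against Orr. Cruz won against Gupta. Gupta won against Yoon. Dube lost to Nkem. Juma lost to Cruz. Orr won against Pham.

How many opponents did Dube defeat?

2

Dube's results: beat Cruz, Orr; lost to Nkem, Pham, Gupta, Juma, Yoon.
That is 2 wins.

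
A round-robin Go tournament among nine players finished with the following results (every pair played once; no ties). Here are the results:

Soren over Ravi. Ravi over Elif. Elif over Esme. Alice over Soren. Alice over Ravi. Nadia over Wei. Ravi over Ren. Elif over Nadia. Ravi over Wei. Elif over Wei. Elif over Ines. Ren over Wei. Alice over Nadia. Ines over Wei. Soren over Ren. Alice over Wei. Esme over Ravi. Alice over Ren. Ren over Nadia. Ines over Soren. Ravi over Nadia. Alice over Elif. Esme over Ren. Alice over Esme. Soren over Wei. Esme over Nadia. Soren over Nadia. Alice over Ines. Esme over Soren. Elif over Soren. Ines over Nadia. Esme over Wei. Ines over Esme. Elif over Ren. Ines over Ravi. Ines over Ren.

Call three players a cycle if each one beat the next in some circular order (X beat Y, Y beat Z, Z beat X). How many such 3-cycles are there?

3

Win totals: Soren 4, Ren 2, Wei 0, Nadia 1, Ines 6, Alice 8, Elif 6, Ravi 4, Esme 5.
A player with w wins dominates both others in C(w,2) triples; summing gives 6 + 1 + 0 + 0 + 15 + 28 + 15 + 6 + 10 = 81 transitive triples.
Total triples C(9,3) = 84, so cyclic triples = 84 − 81 = 3.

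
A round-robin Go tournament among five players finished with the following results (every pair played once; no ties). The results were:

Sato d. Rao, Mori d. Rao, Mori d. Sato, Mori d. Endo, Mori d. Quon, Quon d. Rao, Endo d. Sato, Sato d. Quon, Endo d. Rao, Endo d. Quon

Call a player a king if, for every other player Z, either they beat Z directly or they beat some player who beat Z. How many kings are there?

1

Quon cannot reach Sato, Endo, Mori in two steps.
Rao cannot reach Quon, Sato, Endo, Mori in two steps.
Sato cannot reach Endo, Mori in two steps.
Endo cannot reach Mori in two steps.
Mori reaches everyone (king).
Kings: Mori — 1.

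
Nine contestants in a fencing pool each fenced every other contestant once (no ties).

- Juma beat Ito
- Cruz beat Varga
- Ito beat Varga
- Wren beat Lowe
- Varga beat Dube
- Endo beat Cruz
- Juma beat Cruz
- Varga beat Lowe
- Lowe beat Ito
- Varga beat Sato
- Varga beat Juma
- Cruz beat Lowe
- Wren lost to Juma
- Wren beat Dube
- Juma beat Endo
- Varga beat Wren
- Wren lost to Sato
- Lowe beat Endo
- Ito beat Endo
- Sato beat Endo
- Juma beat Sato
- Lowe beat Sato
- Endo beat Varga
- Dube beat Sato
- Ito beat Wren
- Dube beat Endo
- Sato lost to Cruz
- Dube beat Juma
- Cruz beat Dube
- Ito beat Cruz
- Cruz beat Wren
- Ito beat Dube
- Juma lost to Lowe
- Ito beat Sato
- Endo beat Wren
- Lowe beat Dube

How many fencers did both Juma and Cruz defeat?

2

Juma beat: Ito, Sato, Wren, Cruz, Endo.
Cruz beat: Sato, Wren, Lowe, Dube, Varga.
Both beat: Sato, Wren — 2.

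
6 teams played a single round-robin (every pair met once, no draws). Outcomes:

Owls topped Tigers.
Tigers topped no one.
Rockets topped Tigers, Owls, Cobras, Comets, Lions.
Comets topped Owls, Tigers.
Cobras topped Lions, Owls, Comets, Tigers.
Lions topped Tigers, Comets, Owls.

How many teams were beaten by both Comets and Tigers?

0

Comets beat: Owls, Tigers.
Tigers beat: no one.
No one was beaten by both.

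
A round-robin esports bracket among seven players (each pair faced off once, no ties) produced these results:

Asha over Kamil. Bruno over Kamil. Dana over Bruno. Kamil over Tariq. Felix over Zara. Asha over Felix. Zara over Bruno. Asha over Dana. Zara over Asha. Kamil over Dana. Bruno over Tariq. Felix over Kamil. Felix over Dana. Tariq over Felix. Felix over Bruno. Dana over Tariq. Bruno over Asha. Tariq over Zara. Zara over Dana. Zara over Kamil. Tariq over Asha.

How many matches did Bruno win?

Bruno's results: beat Tariq, Kamil, Asha; lost to Dana, Felix, Zara.
That is 3 wins.

3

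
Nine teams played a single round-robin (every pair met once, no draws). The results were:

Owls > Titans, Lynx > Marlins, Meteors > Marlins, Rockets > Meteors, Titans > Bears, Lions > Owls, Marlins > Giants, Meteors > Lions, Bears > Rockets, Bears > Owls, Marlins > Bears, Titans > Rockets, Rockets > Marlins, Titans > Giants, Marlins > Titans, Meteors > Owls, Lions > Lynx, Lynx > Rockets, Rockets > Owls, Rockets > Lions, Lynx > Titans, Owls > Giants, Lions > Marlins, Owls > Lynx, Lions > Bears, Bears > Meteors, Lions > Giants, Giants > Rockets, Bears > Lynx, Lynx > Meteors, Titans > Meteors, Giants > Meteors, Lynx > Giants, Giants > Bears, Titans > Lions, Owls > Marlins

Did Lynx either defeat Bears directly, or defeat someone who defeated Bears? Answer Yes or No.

Yes

Lynx did not beat Bears directly.
Lynx beat Titans, Marlins, Meteors, Giants, Rockets. Of those, Titans beat Bears.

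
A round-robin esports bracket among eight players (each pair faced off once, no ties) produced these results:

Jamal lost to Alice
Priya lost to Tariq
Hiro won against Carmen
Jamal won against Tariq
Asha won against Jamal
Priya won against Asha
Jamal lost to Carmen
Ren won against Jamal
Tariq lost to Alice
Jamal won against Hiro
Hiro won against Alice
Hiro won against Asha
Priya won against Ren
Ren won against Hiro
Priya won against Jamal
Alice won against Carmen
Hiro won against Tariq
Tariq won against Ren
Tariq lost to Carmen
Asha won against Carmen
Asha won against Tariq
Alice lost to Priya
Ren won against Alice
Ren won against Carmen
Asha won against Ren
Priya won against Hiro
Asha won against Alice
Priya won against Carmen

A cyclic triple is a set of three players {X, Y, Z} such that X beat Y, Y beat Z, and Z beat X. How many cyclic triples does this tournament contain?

Win totals: Alice 3, Jamal 2, Asha 5, Tariq 2, Carmen 2, Hiro 4, Priya 6, Ren 4.
A player with w wins dominates both others in C(w,2) triples; summing gives 3 + 1 + 10 + 1 + 1 + 6 + 15 + 6 = 43 transitive triples.
Total triples C(8,3) = 56, so cyclic triples = 56 − 43 = 13.

13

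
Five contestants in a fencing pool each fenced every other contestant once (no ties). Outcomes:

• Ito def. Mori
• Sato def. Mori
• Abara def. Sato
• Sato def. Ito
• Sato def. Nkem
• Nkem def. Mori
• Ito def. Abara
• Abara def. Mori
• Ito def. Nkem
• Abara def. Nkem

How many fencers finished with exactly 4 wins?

0

Win totals: Mori 0, Ito 3, Nkem 1, Abara 3, Sato 3.
No fencer has exactly 4 wins.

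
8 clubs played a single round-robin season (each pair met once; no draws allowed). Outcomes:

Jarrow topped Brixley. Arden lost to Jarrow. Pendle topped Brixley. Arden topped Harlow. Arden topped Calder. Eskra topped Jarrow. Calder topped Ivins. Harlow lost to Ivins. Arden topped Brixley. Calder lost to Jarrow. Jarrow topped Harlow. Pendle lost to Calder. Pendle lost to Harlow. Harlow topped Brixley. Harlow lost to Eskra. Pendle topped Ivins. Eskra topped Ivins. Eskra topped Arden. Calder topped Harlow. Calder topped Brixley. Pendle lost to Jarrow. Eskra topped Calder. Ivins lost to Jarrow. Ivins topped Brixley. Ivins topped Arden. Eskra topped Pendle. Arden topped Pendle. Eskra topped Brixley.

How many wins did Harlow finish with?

Harlow's results: beat Brixley, Pendle; lost to Jarrow, Eskra, Arden, Calder, Ivins.
That is 2 wins.

2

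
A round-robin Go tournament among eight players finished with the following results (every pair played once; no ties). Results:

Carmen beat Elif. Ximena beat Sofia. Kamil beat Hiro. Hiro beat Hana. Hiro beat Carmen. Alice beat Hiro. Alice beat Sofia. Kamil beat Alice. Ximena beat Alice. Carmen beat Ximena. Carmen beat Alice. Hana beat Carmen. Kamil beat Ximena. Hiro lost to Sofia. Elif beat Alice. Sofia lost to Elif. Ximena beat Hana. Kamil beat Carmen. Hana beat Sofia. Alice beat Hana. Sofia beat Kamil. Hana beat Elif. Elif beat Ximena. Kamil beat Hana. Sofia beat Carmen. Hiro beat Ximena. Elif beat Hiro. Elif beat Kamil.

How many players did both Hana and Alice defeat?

Hana beat: Sofia, Elif, Carmen.
Alice beat: Sofia, Hana, Hiro.
Both beat: Sofia — 1.

1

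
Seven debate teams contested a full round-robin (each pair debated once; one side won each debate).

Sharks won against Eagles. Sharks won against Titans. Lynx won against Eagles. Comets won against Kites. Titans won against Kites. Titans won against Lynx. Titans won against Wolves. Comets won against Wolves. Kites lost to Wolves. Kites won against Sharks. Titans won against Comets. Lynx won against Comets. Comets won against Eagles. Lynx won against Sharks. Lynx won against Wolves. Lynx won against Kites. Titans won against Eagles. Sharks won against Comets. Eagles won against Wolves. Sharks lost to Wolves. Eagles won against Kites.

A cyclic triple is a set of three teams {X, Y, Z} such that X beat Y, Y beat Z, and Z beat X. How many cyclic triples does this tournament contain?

Win totals: Eagles 2, Lynx 5, Titans 5, Kites 1, Wolves 2, Sharks 3, Comets 3.
A team with w wins dominates both others in C(w,2) triples; summing gives 1 + 10 + 10 + 0 + 1 + 3 + 3 = 28 transitive triples.
Total triples C(7,3) = 35, so cyclic triples = 35 − 28 = 7.

7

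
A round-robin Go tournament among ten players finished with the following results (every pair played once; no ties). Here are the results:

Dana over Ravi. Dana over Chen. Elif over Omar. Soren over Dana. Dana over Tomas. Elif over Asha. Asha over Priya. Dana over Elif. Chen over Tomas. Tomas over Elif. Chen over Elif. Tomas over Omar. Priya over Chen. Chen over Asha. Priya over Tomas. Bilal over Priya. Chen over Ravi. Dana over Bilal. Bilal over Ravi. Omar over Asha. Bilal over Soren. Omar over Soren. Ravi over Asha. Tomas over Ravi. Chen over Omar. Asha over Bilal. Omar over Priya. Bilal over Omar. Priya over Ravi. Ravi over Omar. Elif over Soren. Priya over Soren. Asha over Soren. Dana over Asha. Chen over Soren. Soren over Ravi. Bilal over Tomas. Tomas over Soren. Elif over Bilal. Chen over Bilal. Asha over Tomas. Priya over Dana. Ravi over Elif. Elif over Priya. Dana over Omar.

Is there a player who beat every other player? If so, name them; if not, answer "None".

Highest win total is Dana with 7 (out of 9 possible).
Dana lost to Priya, Soren, so no player went undefeated.

None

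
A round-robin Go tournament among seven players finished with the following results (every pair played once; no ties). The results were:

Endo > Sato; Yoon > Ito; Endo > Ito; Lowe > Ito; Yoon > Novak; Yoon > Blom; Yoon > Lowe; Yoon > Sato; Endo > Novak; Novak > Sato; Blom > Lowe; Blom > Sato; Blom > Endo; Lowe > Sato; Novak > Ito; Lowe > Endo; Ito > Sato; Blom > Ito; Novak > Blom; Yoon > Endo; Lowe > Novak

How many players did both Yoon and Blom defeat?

4

Yoon beat: Endo, Sato, Lowe, Blom, Ito, Novak.
Blom beat: Endo, Sato, Lowe, Ito.
Both beat: Endo, Sato, Lowe, Ito — 4.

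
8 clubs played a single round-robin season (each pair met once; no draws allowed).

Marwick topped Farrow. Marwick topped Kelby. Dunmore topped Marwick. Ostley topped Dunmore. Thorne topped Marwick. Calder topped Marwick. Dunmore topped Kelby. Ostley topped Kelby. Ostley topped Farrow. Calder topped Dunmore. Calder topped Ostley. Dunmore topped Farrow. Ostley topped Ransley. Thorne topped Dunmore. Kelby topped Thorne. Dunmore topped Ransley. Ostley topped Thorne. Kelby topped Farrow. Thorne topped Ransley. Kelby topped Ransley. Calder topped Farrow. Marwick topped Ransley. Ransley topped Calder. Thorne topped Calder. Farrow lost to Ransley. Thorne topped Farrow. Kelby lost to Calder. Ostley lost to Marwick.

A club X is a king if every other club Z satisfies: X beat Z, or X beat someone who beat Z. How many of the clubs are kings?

Ransley cannot reach Thorne in two steps.
Kelby cannot reach Ostley in two steps.
Calder reaches everyone (king).
Dunmore reaches everyone (king).
Marwick reaches everyone (king).
Farrow cannot reach Ransley, Kelby, Calder, Dunmore, Marwick, Ostley, Thorne in two steps.
Ostley reaches everyone (king).
Thorne reaches everyone (king).
Kings: Calder, Dunmore, Marwick, Ostley, Thorne — 5.

5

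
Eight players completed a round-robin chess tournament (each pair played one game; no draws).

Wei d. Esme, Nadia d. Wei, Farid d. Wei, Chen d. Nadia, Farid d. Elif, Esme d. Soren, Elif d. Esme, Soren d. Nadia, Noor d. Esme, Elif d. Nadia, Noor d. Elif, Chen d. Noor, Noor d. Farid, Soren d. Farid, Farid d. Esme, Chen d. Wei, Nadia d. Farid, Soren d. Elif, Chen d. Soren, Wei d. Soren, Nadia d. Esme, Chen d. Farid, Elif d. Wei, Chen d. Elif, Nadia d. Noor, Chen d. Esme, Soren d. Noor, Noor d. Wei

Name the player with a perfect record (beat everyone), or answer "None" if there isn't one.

Chen has 7 wins out of 7 opponents — a perfect record.

Chen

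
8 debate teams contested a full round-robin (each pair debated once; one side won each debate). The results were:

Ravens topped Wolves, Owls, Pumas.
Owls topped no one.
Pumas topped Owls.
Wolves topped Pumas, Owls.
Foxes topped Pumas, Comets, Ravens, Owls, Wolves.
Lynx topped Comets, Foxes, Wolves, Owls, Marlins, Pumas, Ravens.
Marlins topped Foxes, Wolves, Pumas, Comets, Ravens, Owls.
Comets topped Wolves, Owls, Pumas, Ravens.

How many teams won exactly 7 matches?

1

Win totals: Owls 0, Ravens 3, Wolves 2, Lynx 7, Comets 4, Pumas 1, Foxes 5, Marlins 6.
Exactly 7: Lynx — 1 team.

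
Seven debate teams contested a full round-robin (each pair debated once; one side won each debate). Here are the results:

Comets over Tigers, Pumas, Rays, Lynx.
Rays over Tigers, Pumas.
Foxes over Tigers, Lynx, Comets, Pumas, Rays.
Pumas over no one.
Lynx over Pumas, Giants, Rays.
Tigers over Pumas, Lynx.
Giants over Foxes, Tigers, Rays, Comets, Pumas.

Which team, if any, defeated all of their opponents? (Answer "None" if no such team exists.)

Highest win total is Giants with 5 (out of 6 possible).
Giants lost to Lynx, so no team went undefeated.

None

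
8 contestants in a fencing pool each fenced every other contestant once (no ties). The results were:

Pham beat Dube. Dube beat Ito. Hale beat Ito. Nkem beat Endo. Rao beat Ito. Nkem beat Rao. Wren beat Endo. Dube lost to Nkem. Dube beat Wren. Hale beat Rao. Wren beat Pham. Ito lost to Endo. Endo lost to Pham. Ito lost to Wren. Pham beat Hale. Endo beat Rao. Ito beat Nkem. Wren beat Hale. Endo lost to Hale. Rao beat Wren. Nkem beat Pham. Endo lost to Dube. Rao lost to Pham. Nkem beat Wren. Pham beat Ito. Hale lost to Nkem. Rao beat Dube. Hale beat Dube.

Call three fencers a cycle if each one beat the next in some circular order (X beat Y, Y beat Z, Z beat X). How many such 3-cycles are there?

Win totals: Wren 4, Nkem 6, Pham 5, Rao 3, Hale 4, Ito 1, Dube 3, Endo 2.
A fencer with w wins dominates both others in C(w,2) triples; summing gives 6 + 15 + 10 + 3 + 6 + 0 + 3 + 1 = 44 transitive triples.
Total triples C(8,3) = 56, so cyclic triples = 56 − 44 = 12.

12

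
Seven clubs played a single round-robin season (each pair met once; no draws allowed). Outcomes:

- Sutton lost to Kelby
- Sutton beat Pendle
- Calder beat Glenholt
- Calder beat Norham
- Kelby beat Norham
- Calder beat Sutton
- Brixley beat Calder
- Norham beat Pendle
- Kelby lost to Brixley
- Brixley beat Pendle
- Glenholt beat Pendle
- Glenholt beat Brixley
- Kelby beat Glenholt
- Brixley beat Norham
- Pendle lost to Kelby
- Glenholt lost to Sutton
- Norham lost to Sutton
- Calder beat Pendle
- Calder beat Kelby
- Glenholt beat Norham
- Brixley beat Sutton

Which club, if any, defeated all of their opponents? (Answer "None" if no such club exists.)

Highest win total is Calder with 5 (out of 6 possible).
Calder lost to Brixley, so no club went undefeated.

None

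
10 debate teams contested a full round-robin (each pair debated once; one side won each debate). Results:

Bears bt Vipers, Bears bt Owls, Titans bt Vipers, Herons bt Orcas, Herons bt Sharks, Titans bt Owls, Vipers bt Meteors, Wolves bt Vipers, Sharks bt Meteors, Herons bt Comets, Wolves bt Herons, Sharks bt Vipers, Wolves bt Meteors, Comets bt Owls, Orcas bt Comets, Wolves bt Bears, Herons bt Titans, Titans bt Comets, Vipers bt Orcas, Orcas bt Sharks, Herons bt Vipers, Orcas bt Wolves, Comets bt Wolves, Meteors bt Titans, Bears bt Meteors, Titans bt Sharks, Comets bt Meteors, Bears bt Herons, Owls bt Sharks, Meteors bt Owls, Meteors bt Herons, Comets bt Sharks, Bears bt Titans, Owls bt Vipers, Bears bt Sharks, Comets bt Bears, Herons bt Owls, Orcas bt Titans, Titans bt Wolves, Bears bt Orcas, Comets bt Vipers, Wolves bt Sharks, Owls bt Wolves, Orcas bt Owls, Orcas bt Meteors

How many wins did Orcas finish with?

Orcas' results: beat Meteors, Owls, Titans, Wolves, Comets, Sharks; lost to Vipers, Herons, Bears.
That is 6 wins.

6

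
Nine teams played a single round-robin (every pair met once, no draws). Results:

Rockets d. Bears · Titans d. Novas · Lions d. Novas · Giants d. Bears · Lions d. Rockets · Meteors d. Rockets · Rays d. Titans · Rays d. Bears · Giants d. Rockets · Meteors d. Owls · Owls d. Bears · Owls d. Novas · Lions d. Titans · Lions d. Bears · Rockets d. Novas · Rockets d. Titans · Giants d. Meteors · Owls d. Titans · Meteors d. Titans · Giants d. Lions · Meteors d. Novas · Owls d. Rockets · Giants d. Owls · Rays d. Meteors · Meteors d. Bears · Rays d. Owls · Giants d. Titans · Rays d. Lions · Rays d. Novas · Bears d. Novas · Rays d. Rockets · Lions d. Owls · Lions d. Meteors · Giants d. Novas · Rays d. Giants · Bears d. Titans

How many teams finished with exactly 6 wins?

1

Win totals: Titans 1, Giants 7, Meteors 5, Rockets 3, Lions 6, Rays 8, Bears 2, Owls 4, Novas 0.
Exactly 6: Lions — 1 team.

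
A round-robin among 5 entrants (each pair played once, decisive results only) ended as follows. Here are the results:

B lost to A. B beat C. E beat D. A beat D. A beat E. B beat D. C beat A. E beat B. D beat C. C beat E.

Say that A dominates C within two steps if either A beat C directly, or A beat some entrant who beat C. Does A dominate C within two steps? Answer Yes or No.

A did not beat C directly.
A beat B, D, E. Of those, B beat C.

Yes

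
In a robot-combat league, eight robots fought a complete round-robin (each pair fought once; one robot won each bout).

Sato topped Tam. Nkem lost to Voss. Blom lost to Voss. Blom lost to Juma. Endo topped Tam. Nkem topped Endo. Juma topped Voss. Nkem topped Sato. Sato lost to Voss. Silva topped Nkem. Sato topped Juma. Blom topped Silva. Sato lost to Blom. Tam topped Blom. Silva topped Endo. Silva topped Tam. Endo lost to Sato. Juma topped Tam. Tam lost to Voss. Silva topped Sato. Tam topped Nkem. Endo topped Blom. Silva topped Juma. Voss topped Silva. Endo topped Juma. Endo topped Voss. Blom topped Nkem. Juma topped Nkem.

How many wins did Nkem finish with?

2

Nkem's results: beat Endo, Sato; lost to Voss, Silva, Tam, Juma, Blom.
That is 2 wins.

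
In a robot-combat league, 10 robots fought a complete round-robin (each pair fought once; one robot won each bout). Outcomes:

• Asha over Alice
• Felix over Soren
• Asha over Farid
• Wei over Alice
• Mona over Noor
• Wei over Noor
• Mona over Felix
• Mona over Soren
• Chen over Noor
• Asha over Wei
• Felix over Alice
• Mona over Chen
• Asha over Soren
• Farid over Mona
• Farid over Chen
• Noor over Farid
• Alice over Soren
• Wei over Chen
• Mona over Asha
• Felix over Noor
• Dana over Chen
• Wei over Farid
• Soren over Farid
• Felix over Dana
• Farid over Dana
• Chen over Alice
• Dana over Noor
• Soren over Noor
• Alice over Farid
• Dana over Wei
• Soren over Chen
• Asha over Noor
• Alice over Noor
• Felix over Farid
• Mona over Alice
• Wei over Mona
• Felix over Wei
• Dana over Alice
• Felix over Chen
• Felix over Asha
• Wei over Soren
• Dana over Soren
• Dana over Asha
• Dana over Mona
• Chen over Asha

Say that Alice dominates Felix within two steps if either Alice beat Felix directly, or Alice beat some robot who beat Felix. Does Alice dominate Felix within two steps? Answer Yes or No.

No

Alice did not beat Felix directly.
Alice beat Noor, Soren, Farid, but each of them lost to Felix. No two-step path.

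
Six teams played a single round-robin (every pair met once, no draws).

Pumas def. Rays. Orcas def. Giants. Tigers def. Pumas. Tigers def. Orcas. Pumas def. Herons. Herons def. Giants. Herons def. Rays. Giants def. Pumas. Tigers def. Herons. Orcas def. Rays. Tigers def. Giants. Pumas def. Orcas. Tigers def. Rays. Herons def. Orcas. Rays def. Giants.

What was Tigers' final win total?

Tigers' results: beat Pumas, Rays, Giants, Herons, Orcas; lost to no one.
That is 5 wins.

5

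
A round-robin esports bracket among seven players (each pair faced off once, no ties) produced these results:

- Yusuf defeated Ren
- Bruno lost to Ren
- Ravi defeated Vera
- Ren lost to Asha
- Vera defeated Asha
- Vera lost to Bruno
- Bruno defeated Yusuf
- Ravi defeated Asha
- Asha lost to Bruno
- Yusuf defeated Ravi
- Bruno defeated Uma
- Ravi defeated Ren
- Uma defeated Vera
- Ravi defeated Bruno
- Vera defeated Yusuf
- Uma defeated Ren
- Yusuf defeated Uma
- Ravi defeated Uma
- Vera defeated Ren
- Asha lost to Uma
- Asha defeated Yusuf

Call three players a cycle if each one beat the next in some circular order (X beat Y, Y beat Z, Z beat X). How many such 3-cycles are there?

9

Win totals: Yusuf 3, Bruno 4, Ren 1, Vera 3, Asha 2, Uma 3, Ravi 5.
A player with w wins dominates both others in C(w,2) triples; summing gives 3 + 6 + 0 + 3 + 1 + 3 + 10 = 26 transitive triples.
Total triples C(7,3) = 35, so cyclic triples = 35 − 26 = 9.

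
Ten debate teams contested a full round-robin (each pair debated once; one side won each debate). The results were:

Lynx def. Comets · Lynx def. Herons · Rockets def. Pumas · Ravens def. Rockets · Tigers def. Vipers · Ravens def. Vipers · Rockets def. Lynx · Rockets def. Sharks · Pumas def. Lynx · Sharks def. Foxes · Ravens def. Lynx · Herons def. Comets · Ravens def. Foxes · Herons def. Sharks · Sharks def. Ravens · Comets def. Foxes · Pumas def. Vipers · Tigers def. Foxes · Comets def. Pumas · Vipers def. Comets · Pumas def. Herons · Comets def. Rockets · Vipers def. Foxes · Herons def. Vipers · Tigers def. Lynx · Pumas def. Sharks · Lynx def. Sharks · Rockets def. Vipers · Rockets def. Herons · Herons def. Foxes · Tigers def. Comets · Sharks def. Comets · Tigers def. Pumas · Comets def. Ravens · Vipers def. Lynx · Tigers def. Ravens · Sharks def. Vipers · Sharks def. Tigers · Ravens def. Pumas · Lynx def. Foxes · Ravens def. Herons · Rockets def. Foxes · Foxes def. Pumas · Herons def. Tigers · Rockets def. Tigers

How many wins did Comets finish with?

4

Comets' results: beat Ravens, Pumas, Foxes, Rockets; lost to Vipers, Sharks, Lynx, Herons, Tigers.
That is 4 wins.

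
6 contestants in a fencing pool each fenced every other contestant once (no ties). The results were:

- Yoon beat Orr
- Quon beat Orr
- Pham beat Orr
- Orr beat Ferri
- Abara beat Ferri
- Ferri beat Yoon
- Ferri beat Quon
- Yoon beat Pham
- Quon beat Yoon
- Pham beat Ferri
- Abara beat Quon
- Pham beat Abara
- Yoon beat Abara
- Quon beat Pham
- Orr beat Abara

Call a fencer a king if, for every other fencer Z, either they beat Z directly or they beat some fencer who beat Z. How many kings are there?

Quon reaches everyone (king).
Abara reaches everyone (king).
Pham reaches everyone (king).
Yoon reaches everyone (king).
Orr cannot reach Pham in two steps.
Ferri reaches everyone (king).
Kings: Quon, Abara, Pham, Yoon, Ferri — 5.

5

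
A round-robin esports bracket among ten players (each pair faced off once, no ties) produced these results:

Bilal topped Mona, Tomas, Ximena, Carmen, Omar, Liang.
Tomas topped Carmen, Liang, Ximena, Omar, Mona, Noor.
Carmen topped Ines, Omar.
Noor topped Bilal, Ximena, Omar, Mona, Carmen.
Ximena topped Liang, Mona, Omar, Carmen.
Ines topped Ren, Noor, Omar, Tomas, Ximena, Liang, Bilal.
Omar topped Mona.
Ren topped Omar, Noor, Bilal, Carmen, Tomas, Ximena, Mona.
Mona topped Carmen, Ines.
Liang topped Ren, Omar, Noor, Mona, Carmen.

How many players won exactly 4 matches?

1

Win totals: Carmen 2, Omar 1, Ren 7, Tomas 6, Noor 5, Ines 7, Ximena 4, Liang 5, Bilal 6, Mona 2.
Exactly 4: Ximena — 1 player.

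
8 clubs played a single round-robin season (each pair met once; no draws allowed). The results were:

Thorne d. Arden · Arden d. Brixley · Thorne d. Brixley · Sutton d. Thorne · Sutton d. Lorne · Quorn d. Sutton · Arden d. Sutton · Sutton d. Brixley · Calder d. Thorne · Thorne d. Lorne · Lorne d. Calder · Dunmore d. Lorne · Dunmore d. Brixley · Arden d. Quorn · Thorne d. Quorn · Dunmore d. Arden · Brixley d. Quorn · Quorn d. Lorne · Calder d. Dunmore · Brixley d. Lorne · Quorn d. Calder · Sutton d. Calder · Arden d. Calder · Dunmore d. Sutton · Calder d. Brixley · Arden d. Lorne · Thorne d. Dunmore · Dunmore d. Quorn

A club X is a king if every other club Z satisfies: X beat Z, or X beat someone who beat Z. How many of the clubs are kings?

Arden reaches everyone (king).
Thorne reaches everyone (king).
Calder reaches everyone (king).
Sutton reaches everyone (king).
Lorne cannot reach Arden, Sutton, Quorn in two steps.
Brixley cannot reach Arden, Thorne, Dunmore in two steps.
Quorn cannot reach Arden in two steps.
Dunmore reaches everyone (king).
Kings: Arden, Thorne, Calder, Sutton, Dunmore — 5.

5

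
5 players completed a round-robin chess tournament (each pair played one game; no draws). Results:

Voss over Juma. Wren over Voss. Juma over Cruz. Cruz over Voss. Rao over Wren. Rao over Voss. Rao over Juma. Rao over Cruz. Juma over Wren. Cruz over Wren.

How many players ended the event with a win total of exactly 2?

Win totals: Cruz 2, Juma 2, Voss 1, Rao 4, Wren 1.
Exactly 2: Cruz, Juma — 2 players.

2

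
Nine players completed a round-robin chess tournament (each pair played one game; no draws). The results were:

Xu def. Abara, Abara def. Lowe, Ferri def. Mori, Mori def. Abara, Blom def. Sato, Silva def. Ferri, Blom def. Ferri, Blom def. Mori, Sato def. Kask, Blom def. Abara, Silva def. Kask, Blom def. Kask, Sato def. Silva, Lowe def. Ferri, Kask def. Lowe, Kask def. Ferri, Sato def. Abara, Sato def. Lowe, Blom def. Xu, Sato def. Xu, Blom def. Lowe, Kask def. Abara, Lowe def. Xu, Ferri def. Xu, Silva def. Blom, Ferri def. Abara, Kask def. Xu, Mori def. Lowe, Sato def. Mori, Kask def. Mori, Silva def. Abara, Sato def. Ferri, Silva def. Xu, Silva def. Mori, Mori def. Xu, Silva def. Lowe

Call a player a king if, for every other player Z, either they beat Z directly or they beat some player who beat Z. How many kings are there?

Blom reaches everyone (king).
Abara cannot reach Blom, Mori, Sato, Silva, Kask in two steps.
Lowe cannot reach Blom, Sato, Silva, Kask in two steps.
Xu cannot reach Blom, Mori, Sato, Silva, Kask, Ferri in two steps.
Mori cannot reach Blom, Sato, Silva, Kask in two steps.
Sato reaches everyone (king).
Silva reaches everyone (king).
Kask cannot reach Blom, Sato, Silva in two steps.
Ferri cannot reach Blom, Sato, Silva, Kask in two steps.
Kings: Blom, Sato, Silva — 3.

3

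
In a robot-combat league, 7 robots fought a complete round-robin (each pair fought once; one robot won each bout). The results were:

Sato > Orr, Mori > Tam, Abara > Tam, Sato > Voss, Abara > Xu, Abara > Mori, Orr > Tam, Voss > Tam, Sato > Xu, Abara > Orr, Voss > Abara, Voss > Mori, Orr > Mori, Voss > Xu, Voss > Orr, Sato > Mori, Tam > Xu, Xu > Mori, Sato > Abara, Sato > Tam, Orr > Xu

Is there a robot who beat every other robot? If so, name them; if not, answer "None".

Sato has 6 wins out of 6 opponents — a perfect record.

Sato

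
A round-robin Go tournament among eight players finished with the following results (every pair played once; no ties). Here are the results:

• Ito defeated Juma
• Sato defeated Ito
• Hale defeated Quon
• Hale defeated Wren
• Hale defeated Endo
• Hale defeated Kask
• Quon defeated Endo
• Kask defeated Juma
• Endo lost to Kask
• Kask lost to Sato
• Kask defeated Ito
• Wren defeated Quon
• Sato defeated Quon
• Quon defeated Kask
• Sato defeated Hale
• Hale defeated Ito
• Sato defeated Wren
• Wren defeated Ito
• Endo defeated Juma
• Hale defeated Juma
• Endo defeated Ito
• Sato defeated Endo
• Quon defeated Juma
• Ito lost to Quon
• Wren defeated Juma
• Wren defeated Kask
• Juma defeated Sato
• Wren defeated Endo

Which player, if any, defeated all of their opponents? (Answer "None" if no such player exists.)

None

Highest win total is Sato with 6 (out of 7 possible).
Sato lost to Juma, so no player went undefeated.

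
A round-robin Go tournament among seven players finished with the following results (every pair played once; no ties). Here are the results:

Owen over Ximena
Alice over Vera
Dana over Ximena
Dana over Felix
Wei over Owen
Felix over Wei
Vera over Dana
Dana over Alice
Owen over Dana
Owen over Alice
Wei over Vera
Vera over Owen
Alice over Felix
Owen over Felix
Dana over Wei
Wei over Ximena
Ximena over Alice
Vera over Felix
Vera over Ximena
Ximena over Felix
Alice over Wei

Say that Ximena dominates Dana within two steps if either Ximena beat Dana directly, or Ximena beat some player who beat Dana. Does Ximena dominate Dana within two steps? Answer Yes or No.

Ximena did not beat Dana directly.
Ximena beat Felix, Alice, but each of them lost to Dana. No two-step path.

No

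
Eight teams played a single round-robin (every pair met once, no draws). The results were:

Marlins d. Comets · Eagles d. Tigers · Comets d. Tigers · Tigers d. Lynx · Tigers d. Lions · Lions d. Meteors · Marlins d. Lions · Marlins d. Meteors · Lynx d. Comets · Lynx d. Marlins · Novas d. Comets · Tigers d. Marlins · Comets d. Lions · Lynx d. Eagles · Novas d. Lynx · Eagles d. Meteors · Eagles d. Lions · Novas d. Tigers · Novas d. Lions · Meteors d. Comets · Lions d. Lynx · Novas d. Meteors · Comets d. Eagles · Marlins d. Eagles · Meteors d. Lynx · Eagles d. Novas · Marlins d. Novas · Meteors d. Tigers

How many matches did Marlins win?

5

Marlins' results: beat Novas, Eagles, Meteors, Lions, Comets; lost to Lynx, Tigers.
That is 5 wins.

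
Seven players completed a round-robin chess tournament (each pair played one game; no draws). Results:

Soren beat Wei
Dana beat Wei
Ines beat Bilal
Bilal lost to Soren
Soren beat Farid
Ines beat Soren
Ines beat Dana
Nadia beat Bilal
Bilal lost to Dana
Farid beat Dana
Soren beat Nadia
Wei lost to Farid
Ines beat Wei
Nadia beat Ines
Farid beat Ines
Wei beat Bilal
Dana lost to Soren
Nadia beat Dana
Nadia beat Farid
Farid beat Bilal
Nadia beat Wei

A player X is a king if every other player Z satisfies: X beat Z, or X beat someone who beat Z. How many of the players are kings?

3

Dana cannot reach Ines, Nadia, Farid, Soren in two steps.
Bilal cannot reach Dana, Wei, Ines, Nadia, Farid, Soren in two steps.
Wei cannot reach Dana, Ines, Nadia, Farid, Soren in two steps.
Ines reaches everyone (king).
Nadia reaches everyone (king).
Farid cannot reach Nadia in two steps.
Soren reaches everyone (king).
Kings: Ines, Nadia, Soren — 3.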